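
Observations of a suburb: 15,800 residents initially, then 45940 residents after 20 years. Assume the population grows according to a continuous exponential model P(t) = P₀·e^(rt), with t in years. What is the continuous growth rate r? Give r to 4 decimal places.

45940 = 15800 · e^(r·20)
e^(20r) = 45940/15800 = 2.90759
r = ln(2.90759) / 20 = 1.06733 / 20

r ≈ 0.0534 per year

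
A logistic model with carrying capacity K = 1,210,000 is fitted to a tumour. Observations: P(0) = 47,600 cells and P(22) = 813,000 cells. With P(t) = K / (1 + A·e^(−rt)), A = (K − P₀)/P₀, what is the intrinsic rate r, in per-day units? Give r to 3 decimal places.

r ≈ 0.178 per day

A = (1210000 − 47600)/47600 = 24.42017
813000 = 1210000/(1 + 24.42017·e^(−r·22)) → e^(−22r) = (1.48831 − 1)/24.42017 = 0.019996
r = −ln(0.019996)/22 = 3.9122/22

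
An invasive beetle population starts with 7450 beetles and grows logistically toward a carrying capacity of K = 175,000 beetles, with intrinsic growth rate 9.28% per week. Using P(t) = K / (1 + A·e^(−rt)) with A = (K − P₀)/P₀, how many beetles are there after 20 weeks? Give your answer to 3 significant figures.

≈ 38,800 beetles

A = (175000 − 7450)/7450 = 22.48993
P(20) = 175000 / (1 + 22.48993·e^(−0.0928·20)) = 175000 / (1 + 22.48993·0.156297)
= 175000 / 4.5151 ≈ 38758.84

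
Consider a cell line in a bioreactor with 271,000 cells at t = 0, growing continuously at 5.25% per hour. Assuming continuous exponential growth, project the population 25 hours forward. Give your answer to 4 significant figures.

≈ 1,007,000 cells

P(25) = 271000 · e^(0.0525·25) = 271000 · e^(1.3125)
= 271000 · 3.71545 ≈ 1006887.15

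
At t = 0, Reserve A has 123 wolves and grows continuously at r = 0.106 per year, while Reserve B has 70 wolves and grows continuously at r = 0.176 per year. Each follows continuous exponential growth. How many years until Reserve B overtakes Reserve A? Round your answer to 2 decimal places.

123·e^(0.106t) = 70·e^(0.176t)
123/70 = e^((0.176 − 0.106)t) → ln(1.75714) = 0.07·t
t = 0.56369 / 0.07

t ≈ 8.05 years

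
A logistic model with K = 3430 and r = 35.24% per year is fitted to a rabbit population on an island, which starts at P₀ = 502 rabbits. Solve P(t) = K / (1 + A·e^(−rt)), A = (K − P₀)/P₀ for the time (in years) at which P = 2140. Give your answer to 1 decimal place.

A = (3430 − 502)/502 = 5.83267
2140 = 3430/(1 + 5.83267·e^(−0.3524t)) → 1 + 5.83267·e^(−0.3524t) = 1.6028
e^(−0.3524t) = 0.10335 → t = ln(9.6759)/0.3524 = 2.26964/0.3524

t ≈ 6.4 years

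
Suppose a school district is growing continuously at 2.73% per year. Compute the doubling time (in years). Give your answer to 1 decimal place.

doubling time = ln(2) / |r| = 0.69315 / 0.0273

doubling time ≈ 25.4 years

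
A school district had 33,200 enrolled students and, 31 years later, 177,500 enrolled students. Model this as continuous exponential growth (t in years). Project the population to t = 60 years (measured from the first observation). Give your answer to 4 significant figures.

≈ 851,700 enrolled students

r = ln(177500/33200) / 31 ≈ 0.054078 per year
P(60) = 33200 · e^(0.054078·60) = 33200 · 25.65364 ≈ 851700.69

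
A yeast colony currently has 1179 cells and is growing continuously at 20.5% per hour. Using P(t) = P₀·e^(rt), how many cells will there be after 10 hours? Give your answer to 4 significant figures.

P(10) = 1179 · e^(0.205·10) = 1179 · e^(2.05)
= 1179 · 7.7679 ≈ 9158.36

≈ 9,158 cells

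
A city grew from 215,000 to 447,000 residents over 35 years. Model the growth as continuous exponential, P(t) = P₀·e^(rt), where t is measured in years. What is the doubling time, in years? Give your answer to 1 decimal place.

doubling time ≈ 33.1 years

r = ln(447000/215000) / 35 = ln(2.07907) / 35 ≈ 0.020912 per year
doubling time = ln 2 / |r| = 0.69315 / 0.020912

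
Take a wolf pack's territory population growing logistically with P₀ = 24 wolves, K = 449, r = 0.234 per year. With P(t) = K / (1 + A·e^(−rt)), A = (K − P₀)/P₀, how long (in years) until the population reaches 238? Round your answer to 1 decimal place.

A = (449 − 24)/24 = 17.70833
238 = 449/(1 + 17.70833·e^(−0.234t)) → 1 + 17.70833·e^(−0.234t) = 1.88655
e^(−0.234t) = 0.050064 → t = ln(19.97433)/0.234 = 2.99445/0.234

t ≈ 12.8 years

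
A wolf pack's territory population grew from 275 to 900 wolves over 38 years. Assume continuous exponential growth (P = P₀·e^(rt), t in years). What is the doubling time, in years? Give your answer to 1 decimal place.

doubling time ≈ 22.2 years

r = ln(900/275) / 38 = ln(3.27273) / 38 ≈ 0.031201 per year
doubling time = ln 2 / |r| = 0.69315 / 0.031201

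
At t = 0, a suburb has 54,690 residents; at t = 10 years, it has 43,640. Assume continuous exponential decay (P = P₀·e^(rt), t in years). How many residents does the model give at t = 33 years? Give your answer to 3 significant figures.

r = ln(43640/54690) / 10 ≈ -0.022571 per year
P(33) = 54690 · e^(-0.022571·33) = 54690 · 0.47481 ≈ 25967.58

≈ 26,000 residents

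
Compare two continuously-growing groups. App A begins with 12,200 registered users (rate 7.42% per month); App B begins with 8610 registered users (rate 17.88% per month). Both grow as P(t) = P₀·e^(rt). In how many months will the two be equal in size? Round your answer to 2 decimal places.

12200·e^(0.0742t) = 8610·e^(0.1788t)
12200/8610 = e^((0.1788 − 0.0742)t) → ln(1.41696) = 0.1046·t
t = 0.34851 / 0.1046

t ≈ 3.33 months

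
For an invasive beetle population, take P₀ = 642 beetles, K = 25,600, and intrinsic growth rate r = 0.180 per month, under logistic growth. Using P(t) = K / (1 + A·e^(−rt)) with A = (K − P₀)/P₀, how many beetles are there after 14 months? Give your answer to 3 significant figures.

A = (25600 − 642)/642 = 38.87539
P(14) = 25600 / (1 + 38.87539·e^(−0.18·14)) = 25600 / (1 + 38.87539·0.08046)
= 25600 / 4.1279 ≈ 6201.7

≈ 6,200 beetles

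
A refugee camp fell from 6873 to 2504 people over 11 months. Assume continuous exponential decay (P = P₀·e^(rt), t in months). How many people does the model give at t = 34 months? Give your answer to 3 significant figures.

≈ 303 people

r = ln(2504/6873) / 11 ≈ -0.091792 per month
P(34) = 6873 · e^(-0.091792·34) = 6873 · 0.04412 ≈ 303.21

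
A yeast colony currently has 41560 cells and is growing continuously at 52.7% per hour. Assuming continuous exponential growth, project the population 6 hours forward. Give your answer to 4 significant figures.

≈ 981,600 cells

P(6) = 41560 · e^(0.527·6) = 41560 · e^(3.162)
= 41560 · 23.61778 ≈ 981555.12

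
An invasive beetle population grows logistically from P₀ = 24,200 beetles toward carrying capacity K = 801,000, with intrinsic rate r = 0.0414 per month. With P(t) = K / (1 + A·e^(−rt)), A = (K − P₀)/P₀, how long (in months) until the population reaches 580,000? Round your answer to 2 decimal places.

t ≈ 107.09 months

A = (801000 − 24200)/24200 = 32.09917
580000 = 801000/(1 + 32.09917·e^(−0.0414t)) → 1 + 32.09917·e^(−0.0414t) = 1.38103
e^(−0.0414t) = 0.011871 → t = ln(84.24217)/0.0414 = 4.4337/0.0414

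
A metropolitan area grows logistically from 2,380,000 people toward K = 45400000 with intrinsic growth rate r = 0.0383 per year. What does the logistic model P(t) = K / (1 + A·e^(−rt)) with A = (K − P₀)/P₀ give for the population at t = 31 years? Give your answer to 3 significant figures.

≈ 6,970,000 people

A = (45400000 − 2380000)/2380000 = 18.07563
P(31) = 45400000 / (1 + 18.07563·e^(−0.0383·31)) = 45400000 / (1 + 18.07563·0.305044)
= 45400000 / 6.51386 ≈ 6969755.41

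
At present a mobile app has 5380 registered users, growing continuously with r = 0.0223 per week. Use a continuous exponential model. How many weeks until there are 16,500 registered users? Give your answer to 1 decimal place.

16500 = 5380 · e^(0.0223·t)
t = ln(16500/5380) / 0.0223 = ln(3.06691) / 0.0223 = 1.12067 / 0.0223

t ≈ 50.3 weeks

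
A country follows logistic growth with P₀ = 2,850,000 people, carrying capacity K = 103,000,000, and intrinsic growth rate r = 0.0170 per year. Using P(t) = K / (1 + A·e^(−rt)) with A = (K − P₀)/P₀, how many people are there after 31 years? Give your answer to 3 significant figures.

A = (103000000 − 2850000)/2850000 = 35.14035
P(31) = 103000000 / (1 + 35.14035·e^(−0.017·31)) = 103000000 / (1 + 35.14035·0.590373)
= 103000000 / 21.74593 ≈ 4736518.58

≈ 4,740,000 people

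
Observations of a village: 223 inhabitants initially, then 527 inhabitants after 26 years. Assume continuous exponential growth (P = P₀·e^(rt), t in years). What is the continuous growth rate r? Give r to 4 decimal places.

527 = 223 · e^(r·26)
e^(26r) = 527/223 = 2.36323
r = ln(2.36323) / 26 = 0.86003 / 26

r ≈ 0.0331 per year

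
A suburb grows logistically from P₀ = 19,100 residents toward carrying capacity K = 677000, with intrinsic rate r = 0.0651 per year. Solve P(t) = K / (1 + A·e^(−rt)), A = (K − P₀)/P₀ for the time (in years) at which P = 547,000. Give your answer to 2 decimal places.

A = (677000 − 19100)/19100 = 34.44503
547000 = 677000/(1 + 34.44503·e^(−0.0651t)) → 1 + 34.44503·e^(−0.0651t) = 1.23766
e^(−0.0651t) = 0.0069 → t = ln(144.93407)/0.0651 = 4.97628/0.0651

t ≈ 76.44 years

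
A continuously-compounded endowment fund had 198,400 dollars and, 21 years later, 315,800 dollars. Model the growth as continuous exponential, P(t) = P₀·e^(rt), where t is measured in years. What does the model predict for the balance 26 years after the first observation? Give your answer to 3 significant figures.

≈ 353,000 dollars

r = ln(315800/198400) / 21 ≈ 0.022134 per year
P(26) = 198400 · e^(0.022134·26) = 198400 · 1.77801 ≈ 352757.71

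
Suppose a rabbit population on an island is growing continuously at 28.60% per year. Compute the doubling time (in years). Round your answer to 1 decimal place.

doubling time = ln(2) / |r| = 0.69315 / 0.286

doubling time ≈ 2.4 years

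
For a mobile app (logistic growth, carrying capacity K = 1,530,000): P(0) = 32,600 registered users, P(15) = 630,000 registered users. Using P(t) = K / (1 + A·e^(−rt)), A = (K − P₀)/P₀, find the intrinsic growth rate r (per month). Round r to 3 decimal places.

A = (1530000 − 32600)/32600 = 45.93252
630000 = 1530000/(1 + 45.93252·e^(−r·15)) → e^(−15r) = (2.42857 − 1)/45.93252 = 0.031102
r = −ln(0.031102)/15 = 3.4705/15

r ≈ 0.231 per month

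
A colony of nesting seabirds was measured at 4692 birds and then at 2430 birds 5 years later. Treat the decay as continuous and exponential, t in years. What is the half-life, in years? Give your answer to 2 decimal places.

r = ln(2430/4692) / 5 = ln(0.5179) / 5 ≈ -0.131594 per year
half-life = ln 2 / |r| = 0.69315 / 0.131594

half-life ≈ 5.27 years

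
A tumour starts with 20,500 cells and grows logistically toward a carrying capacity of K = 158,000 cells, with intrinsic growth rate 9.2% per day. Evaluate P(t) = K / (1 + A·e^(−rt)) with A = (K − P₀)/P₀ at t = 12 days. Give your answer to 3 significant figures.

≈ 49,000 cells

A = (158000 − 20500)/20500 = 6.70732
P(12) = 158000 / (1 + 6.70732·e^(−0.092·12)) = 158000 / (1 + 6.70732·0.331542)
= 158000 / 3.22376 ≈ 49011.11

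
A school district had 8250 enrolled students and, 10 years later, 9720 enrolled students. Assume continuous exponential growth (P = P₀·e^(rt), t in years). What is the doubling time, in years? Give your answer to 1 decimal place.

doubling time ≈ 42.3 years

r = ln(9720/8250) / 10 = ln(1.17818) / 10 ≈ 0.016397 per year
doubling time = ln 2 / |r| = 0.69315 / 0.016397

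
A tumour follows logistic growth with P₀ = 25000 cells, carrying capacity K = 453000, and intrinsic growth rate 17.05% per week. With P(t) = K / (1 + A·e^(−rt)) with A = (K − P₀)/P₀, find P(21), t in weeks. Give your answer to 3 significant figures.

A = (453000 − 25000)/25000 = 17.12
P(21) = 453000 / (1 + 17.12·e^(−0.1705·21)) = 453000 / (1 + 17.12·0.027862)
= 453000 / 1.47699 ≈ 306704.15

≈ 307,000 cells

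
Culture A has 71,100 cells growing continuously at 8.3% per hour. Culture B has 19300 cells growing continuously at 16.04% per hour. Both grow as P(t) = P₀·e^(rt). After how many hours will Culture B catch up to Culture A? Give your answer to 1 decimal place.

t ≈ 16.8 hours

71100·e^(0.083t) = 19300·e^(0.1604t)
71100/19300 = e^((0.1604 − 0.083)t) → ln(3.68394) = 0.0774·t
t = 1.30398 / 0.0774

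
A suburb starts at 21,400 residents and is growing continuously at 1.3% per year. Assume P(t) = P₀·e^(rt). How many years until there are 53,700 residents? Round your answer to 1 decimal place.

53700 = 21400 · e^(0.013·t)
t = ln(53700/21400) / 0.013 = ln(2.50935) / 0.013 = 0.92002 / 0.013

t ≈ 70.8 years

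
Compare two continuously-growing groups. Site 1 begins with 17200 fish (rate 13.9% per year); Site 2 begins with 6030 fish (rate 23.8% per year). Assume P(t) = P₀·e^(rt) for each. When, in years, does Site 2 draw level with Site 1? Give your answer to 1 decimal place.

t ≈ 10.6 years

17200·e^(0.139t) = 6030·e^(0.238t)
17200/6030 = e^((0.238 − 0.139)t) → ln(2.8524) = 0.099·t
t = 1.04816 / 0.099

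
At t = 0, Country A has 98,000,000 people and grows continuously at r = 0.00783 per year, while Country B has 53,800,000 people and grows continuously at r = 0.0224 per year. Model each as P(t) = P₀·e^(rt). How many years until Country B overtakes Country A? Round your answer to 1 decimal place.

t ≈ 41.2 years

98000000·e^(0.00783t) = 53800000·e^(0.0224t)
98000000/53800000 = e^((0.0224 − 0.00783)t) → ln(1.82156) = 0.01457·t
t = 0.59969 / 0.01457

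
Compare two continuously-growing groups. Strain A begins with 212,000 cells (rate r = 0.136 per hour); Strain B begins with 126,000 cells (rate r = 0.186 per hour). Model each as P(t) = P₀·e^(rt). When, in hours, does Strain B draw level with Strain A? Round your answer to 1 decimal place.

t ≈ 10.4 hours

212000·e^(0.136t) = 126000·e^(0.186t)
212000/126000 = e^((0.186 − 0.136)t) → ln(1.68254) = 0.05·t
t = 0.5203 / 0.05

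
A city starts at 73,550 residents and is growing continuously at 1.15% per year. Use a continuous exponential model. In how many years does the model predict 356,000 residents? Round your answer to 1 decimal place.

356000 = 73550 · e^(0.0115·t)
t = ln(356000/73550) / 0.0115 = ln(4.84024) / 0.0115 = 1.57697 / 0.0115

t ≈ 137.1 years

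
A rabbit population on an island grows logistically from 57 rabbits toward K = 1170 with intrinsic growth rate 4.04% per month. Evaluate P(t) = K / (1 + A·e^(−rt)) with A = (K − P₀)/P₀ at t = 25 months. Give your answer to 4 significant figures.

A = (1170 − 57)/57 = 19.52632
P(25) = 1170 / (1 + 19.52632·e^(−0.0404·25)) = 1170 / (1 + 19.52632·0.364219)
= 1170 / 8.11185 ≈ 144.23

≈ 144.2 rabbits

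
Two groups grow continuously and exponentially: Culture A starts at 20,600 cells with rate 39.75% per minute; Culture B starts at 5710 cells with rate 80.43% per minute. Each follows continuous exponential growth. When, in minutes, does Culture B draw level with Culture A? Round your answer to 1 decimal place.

t ≈ 3.2 minutes

20600·e^(0.3975t) = 5710·e^(0.8043t)
20600/5710 = e^((0.8043 − 0.3975)t) → ln(3.60771) = 0.4068·t
t = 1.28307 / 0.4068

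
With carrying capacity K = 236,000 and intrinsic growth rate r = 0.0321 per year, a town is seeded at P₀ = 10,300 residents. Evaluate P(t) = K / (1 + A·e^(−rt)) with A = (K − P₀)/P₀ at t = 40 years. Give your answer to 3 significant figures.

≈ 33,400 residents

A = (236000 − 10300)/10300 = 21.91262
P(40) = 236000 / (1 + 21.91262·e^(−0.0321·40)) = 236000 / (1 + 21.91262·0.276927)
= 236000 / 7.0682 ≈ 33388.96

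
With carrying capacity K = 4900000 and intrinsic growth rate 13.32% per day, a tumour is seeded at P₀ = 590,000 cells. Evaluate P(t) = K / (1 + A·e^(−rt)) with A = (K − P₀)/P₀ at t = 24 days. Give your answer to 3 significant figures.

A = (4900000 − 590000)/590000 = 7.30508
P(24) = 4900000 / (1 + 7.30508·e^(−0.1332·24)) = 4900000 / (1 + 7.30508·0.040893)
= 4900000 / 1.29873 ≈ 3772928.97

≈ 3,770,000 cells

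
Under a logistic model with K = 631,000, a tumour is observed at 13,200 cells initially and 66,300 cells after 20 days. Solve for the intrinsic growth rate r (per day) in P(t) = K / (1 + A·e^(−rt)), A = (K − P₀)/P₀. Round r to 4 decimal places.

A = (631000 − 13200)/13200 = 46.80303
66300 = 631000/(1 + 46.80303·e^(−r·20)) → e^(−20r) = (9.51735 − 1)/46.80303 = 0.181983
r = −ln(0.181983)/20 = 1.70384/20

r ≈ 0.0852 per day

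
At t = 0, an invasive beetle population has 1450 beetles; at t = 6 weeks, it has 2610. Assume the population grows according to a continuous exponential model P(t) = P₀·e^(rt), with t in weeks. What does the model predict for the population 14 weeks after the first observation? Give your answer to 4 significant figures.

≈ 5,715 beetles

r = ln(2610/1450) / 6 ≈ 0.097964 per week
P(14) = 1450 · e^(0.097964·14) = 1450 · 3.94127 ≈ 5714.84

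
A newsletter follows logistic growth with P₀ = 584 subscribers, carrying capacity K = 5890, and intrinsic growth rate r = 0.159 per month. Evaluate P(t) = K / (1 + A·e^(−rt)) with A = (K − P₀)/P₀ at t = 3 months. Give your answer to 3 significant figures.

A = (5890 − 584)/584 = 9.08562
P(3) = 5890 / (1 + 9.08562·e^(−0.159·3)) = 5890 / (1 + 9.08562·0.620643)
= 5890 / 6.63892 ≈ 887.19

≈ 887 subscribers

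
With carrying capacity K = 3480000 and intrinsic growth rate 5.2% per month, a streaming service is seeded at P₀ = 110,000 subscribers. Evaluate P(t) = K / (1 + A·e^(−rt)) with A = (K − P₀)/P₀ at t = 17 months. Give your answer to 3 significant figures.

A = (3480000 − 110000)/110000 = 30.63636
P(17) = 3480000 / (1 + 30.63636·e^(−0.052·17)) = 3480000 / (1 + 30.63636·0.413127)
= 3480000 / 13.65671 ≈ 254819.76

≈ 255,000 subscribers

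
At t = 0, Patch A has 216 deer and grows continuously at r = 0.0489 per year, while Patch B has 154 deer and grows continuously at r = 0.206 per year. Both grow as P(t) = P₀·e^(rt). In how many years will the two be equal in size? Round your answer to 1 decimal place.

t ≈ 2.2 years

216·e^(0.0489t) = 154·e^(0.206t)
216/154 = e^((0.206 − 0.0489)t) → ln(1.4026) = 0.1571·t
t = 0.33833 / 0.1571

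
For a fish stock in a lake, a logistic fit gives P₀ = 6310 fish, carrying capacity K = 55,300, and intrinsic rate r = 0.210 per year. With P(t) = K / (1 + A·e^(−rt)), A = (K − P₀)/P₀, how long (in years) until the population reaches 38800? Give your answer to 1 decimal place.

t ≈ 13.8 years

A = (55300 − 6310)/6310 = 7.76387
38800 = 55300/(1 + 7.76387·e^(−0.21t)) → 1 + 7.76387·e^(−0.21t) = 1.42526
e^(−0.21t) = 0.054774 → t = ln(18.25685)/0.21 = 2.90454/0.21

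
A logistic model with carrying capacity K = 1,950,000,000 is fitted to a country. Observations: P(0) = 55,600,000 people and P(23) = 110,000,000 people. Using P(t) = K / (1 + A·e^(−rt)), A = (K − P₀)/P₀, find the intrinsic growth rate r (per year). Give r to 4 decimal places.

r ≈ 0.0309 per year

A = (1950000000 − 55600000)/55600000 = 34.07194
110000000 = 1950000000/(1 + 34.07194·e^(−r·23)) → e^(−23r) = (17.72727 − 1)/34.07194 = 0.49094
r = −ln(0.49094)/23 = 0.71143/23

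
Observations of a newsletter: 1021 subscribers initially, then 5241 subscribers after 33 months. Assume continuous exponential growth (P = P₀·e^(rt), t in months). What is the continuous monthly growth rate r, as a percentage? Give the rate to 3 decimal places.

r ≈ 4.957% per month

5241 = 1021 · e^(r·33)
e^(33r) = 5241/1021 = 5.1332
r = ln(5.1332) / 33 = 1.63573 / 33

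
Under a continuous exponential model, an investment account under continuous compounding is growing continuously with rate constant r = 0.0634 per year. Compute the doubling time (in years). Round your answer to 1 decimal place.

doubling time ≈ 10.9 years

doubling time = ln(2) / |r| = 0.69315 / 0.0634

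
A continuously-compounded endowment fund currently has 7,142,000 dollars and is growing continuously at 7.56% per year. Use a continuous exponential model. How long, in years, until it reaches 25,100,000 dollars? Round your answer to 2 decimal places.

t ≈ 16.63 years

25100000 = 7142000 · e^(0.0756·t)
t = ln(25100000/7142000) / 0.0756 = ln(3.51442) / 0.0756 = 1.25687 / 0.0756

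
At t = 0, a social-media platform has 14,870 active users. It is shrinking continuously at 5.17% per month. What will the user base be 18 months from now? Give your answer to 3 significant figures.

P(18) = 14870 · e^(-0.0517·18) = 14870 · e^(-0.9306)
= 14870 · 0.39432 ≈ 5863.49

≈ 5,860 active users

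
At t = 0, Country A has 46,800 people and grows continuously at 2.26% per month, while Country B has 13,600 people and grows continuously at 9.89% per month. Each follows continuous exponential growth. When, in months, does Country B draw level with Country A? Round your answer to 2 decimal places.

46800·e^(0.0226t) = 13600·e^(0.0989t)
46800/13600 = e^((0.0989 − 0.0226)t) → ln(3.44118) = 0.0763·t
t = 1.23581 / 0.0763

t ≈ 16.20 months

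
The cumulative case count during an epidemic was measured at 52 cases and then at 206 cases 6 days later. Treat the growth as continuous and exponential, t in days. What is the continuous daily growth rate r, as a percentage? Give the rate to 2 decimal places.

r ≈ 22.94% per day

206 = 52 · e^(r·6)
e^(6r) = 206/52 = 3.96154
r = ln(3.96154) / 6 = 1.37663 / 6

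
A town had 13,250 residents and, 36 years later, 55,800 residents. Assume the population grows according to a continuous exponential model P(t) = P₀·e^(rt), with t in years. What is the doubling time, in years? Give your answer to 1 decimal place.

doubling time ≈ 17.4 years

r = ln(55800/13250) / 36 = ln(4.21132) / 36 ≈ 0.039938 per year
doubling time = ln 2 / |r| = 0.69315 / 0.039938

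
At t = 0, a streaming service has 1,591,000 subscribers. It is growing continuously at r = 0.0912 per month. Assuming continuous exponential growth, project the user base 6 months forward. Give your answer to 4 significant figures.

≈ 2,750,000 subscribers

P(6) = 1591000 · e^(0.0912·6) = 1591000 · e^(0.5472)
= 1591000 · 1.72841 ≈ 2749895.06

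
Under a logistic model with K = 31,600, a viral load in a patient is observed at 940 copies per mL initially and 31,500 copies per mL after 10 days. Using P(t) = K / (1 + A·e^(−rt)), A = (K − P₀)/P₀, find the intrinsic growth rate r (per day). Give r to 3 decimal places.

A = (31600 − 940)/940 = 32.61702
31500 = 31600/(1 + 32.61702·e^(−r·10)) → e^(−10r) = (1.00317 − 1)/32.61702 = 0.000097
r = −ln(0.000097)/10 = 9.23741/10

r ≈ 0.924 per day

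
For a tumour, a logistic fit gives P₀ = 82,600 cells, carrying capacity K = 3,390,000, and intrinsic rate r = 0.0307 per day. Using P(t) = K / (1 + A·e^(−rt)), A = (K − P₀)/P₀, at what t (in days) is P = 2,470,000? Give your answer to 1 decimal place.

A = (3390000 − 82600)/82600 = 40.04116
2470000 = 3390000/(1 + 40.04116·e^(−0.0307t)) → 1 + 40.04116·e^(−0.0307t) = 1.37247
e^(−0.0307t) = 0.009302 → t = ln(107.50182)/0.0307 = 4.67751/0.0307

t ≈ 152.4 days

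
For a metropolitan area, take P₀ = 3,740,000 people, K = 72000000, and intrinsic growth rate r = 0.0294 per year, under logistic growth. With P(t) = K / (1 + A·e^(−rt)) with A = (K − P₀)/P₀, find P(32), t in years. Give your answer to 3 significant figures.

≈ 8,860,000 people

A = (72000000 − 3740000)/3740000 = 18.25134
P(32) = 72000000 / (1 + 18.25134·e^(−0.0294·32)) = 72000000 / (1 + 18.25134·0.390315)
= 72000000 / 8.12378 ≈ 8862870.43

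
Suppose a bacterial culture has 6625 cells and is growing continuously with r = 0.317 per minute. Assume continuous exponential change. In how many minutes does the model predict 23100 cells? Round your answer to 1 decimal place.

t ≈ 3.9 minutes

23100 = 6625 · e^(0.317·t)
t = ln(23100/6625) / 0.317 = ln(3.48679) / 0.317 = 1.24898 / 0.317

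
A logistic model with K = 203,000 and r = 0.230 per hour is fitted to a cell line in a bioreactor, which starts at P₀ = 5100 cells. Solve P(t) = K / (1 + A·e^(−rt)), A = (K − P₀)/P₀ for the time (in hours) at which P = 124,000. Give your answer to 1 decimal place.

t ≈ 17.9 hours

A = (203000 − 5100)/5100 = 38.80392
124000 = 203000/(1 + 38.80392·e^(−0.23t)) → 1 + 38.80392·e^(−0.23t) = 1.6371
e^(−0.23t) = 0.016418 → t = ln(60.90742)/0.23 = 4.10936/0.23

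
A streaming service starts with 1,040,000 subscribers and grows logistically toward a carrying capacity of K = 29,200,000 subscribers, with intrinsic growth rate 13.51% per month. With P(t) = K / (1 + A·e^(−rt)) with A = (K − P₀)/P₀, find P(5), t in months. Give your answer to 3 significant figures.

A = (29200000 − 1040000)/1040000 = 27.07692
P(5) = 29200000 / (1 + 27.07692·e^(−0.1351·5)) = 29200000 / (1 + 27.07692·0.508902)
= 29200000 / 14.7795 ≈ 1975709.9

≈ 1,980,000 subscribers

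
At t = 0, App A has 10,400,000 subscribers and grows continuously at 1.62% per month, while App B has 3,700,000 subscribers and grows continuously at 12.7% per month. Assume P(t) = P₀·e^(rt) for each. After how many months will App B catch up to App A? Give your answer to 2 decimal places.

t ≈ 9.33 months

10400000·e^(0.0162t) = 3700000·e^(0.127t)
10400000/3700000 = e^((0.127 − 0.0162)t) → ln(2.81081) = 0.1108·t
t = 1.03347 / 0.1108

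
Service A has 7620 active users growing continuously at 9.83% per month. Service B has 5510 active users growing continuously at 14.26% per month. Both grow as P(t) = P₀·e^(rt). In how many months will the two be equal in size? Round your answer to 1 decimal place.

7620·e^(0.0983t) = 5510·e^(0.1426t)
7620/5510 = e^((0.1426 − 0.0983)t) → ln(1.38294) = 0.0443·t
t = 0.32421 / 0.0443

t ≈ 7.3 months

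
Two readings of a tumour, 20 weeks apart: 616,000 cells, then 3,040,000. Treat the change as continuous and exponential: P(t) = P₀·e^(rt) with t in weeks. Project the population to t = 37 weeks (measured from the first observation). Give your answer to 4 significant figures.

r = ln(3040000/616000) / 20 ≈ 0.079818 per week
P(37) = 616000 · e^(0.079818·37) = 616000 · 19.16866 ≈ 11807896.13

≈ 11,810,000 cells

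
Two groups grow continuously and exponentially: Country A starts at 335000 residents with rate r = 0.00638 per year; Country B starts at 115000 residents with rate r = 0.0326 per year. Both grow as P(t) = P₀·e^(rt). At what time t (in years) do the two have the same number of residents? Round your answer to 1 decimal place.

335000·e^(0.00638t) = 115000·e^(0.0326t)
335000/115000 = e^((0.0326 − 0.00638)t) → ln(2.91304) = 0.02622·t
t = 1.0692 / 0.02622

t ≈ 40.8 years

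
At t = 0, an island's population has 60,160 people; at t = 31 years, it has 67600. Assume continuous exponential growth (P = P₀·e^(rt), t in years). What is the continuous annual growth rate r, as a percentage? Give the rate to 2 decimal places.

67600 = 60160 · e^(r·31)
e^(31r) = 67600/60160 = 1.12367
r = ln(1.12367) / 31 = 0.1166 / 31

r ≈ 0.38% per year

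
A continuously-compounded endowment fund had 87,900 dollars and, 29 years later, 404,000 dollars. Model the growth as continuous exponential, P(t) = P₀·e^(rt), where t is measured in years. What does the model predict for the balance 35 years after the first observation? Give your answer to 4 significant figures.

r = ln(404000/87900) / 29 ≈ 0.052594 per year
P(35) = 87900 · e^(0.052594·35) = 87900 · 6.30143 ≈ 553895.82

≈ 553,900 dollars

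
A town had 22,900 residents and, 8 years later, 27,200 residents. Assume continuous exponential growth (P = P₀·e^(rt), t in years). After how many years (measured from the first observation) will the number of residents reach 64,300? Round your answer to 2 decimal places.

r = ln(27200/22900) / 8 ≈ 0.02151 per year
t = ln(64300/22900) / r = 1.03242 / 0.02151 ≈ 47.997

t ≈ 48.00 years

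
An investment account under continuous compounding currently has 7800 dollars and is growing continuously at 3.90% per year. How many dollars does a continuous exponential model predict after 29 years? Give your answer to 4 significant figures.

P(29) = 7800 · e^(0.039·29) = 7800 · e^(1.131)
= 7800 · 3.09875 ≈ 24170.28

≈ 24,170 dollars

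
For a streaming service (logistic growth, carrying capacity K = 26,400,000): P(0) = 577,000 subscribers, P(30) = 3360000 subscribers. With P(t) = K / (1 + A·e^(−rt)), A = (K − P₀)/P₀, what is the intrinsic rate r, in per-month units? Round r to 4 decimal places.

A = (26400000 − 577000)/577000 = 44.7539
3360000 = 26400000/(1 + 44.7539·e^(−r·30)) → e^(−30r) = (7.85714 − 1)/44.7539 = 0.153219
r = −ln(0.153219)/30 = 1.87589/30

r ≈ 0.0625 per month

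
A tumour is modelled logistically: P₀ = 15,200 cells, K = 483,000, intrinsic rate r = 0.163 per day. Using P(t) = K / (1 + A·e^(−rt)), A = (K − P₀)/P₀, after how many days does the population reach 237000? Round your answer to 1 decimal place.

t ≈ 20.8 days

A = (483000 − 15200)/15200 = 30.77632
237000 = 483000/(1 + 30.77632·e^(−0.163t)) → 1 + 30.77632·e^(−0.163t) = 2.03797
e^(−0.163t) = 0.033726 → t = ln(29.65035)/0.163 = 3.38947/0.163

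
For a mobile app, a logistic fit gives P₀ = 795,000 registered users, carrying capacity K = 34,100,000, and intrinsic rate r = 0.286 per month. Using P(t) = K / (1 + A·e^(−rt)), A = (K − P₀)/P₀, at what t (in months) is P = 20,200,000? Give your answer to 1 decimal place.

t ≈ 14.4 months

A = (34100000 − 795000)/795000 = 41.89308
20200000 = 34100000/(1 + 41.89308·e^(−0.286t)) → 1 + 41.89308·e^(−0.286t) = 1.68812
e^(−0.286t) = 0.016426 → t = ln(60.88059)/0.286 = 4.10891/0.286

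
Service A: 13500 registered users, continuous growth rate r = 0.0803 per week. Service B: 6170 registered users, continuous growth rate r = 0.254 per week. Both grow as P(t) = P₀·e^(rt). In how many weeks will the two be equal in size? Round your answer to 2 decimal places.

t ≈ 4.51 weeks

13500·e^(0.0803t) = 6170·e^(0.254t)
13500/6170 = e^((0.254 − 0.0803)t) → ln(2.18801) = 0.1737·t
t = 0.78299 / 0.1737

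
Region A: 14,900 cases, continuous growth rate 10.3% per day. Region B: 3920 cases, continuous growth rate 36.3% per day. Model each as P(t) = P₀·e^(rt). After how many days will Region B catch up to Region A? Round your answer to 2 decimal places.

t ≈ 5.14 days

14900·e^(0.103t) = 3920·e^(0.363t)
14900/3920 = e^((0.363 − 0.103)t) → ln(3.80102) = 0.26·t
t = 1.33527 / 0.26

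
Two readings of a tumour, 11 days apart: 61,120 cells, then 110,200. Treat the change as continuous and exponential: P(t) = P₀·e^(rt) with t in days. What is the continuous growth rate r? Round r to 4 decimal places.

r ≈ 0.0536 per day

110200 = 61120 · e^(r·11)
e^(11r) = 110200/61120 = 1.80301
r = ln(1.80301) / 11 = 0.58946 / 11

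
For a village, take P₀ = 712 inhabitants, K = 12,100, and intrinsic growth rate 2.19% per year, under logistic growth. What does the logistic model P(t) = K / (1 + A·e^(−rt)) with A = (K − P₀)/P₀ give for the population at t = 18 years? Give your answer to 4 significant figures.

≈ 1,027 inhabitants

A = (12100 − 712)/712 = 15.99438
P(18) = 12100 / (1 + 15.99438·e^(−0.0219·18)) = 12100 / (1 + 15.99438·0.674219)
= 12100 / 11.78372 ≈ 1026.84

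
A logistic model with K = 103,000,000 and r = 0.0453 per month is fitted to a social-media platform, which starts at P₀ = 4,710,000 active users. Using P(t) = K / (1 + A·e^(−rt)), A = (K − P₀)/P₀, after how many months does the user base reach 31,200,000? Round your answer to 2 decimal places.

t ≈ 48.67 months

A = (103000000 − 4710000)/4710000 = 20.86837
31200000 = 103000000/(1 + 20.86837·e^(−0.0453t)) → 1 + 20.86837·e^(−0.0453t) = 3.30128
e^(−0.0453t) = 0.110276 → t = ln(9.06815)/0.0453 = 2.20477/0.0453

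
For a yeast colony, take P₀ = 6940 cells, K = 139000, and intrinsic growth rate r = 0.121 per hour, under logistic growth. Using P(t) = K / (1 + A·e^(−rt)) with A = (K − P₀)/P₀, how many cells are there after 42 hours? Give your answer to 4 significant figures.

A = (139000 − 6940)/6940 = 19.02882
P(42) = 139000 / (1 + 19.02882·e^(−0.121·42)) = 139000 / (1 + 19.02882·0.006207)
= 139000 / 1.11812 ≈ 124315.7

≈ 124,300 cells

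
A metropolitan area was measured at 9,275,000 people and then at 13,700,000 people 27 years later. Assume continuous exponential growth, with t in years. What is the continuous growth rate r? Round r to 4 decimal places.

13700000 = 9275000 · e^(r·27)
e^(27r) = 13700000/9275000 = 1.47709
r = ln(1.47709) / 27 = 0.39007 / 27

r ≈ 0.0144 per year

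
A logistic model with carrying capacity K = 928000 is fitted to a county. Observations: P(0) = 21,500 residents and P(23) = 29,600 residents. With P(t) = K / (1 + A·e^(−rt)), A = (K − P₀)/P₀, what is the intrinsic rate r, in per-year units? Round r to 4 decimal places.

A = (928000 − 21500)/21500 = 42.16279
29600 = 928000/(1 + 42.16279·e^(−r·23)) → e^(−23r) = (31.35135 − 1)/42.16279 = 0.719861
r = −ln(0.719861)/23 = 0.3287/23

r ≈ 0.0143 per year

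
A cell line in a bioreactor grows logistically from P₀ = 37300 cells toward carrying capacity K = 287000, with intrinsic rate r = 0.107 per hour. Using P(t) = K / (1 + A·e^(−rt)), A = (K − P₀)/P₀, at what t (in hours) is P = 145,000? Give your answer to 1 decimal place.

A = (287000 − 37300)/37300 = 6.69437
145000 = 287000/(1 + 6.69437·e^(−0.107t)) → 1 + 6.69437·e^(−0.107t) = 1.97931
e^(−0.107t) = 0.146289 → t = ln(6.8358)/0.107 = 1.92217/0.107

t ≈ 18.0 hours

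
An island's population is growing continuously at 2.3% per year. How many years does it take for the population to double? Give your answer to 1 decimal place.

doubling time = ln(2) / |r| = 0.69315 / 0.023

doubling time ≈ 30.1 years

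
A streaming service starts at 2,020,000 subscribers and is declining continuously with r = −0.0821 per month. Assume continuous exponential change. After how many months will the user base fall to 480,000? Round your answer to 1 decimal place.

480000 = 2020000 · e^(-0.0821·t)
t = ln(480000/2020000) / -0.0821 = ln(0.23762) / -0.0821 = -1.43707 / -0.0821

t ≈ 17.5 months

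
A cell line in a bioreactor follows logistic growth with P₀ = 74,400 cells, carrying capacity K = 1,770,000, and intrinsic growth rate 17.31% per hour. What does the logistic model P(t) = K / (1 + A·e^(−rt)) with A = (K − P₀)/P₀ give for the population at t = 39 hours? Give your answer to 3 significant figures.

≈ 1,720,000 cells

A = (1770000 − 74400)/74400 = 22.79032
P(39) = 1770000 / (1 + 22.79032·e^(−0.1731·39)) = 1770000 / (1 + 22.79032·0.00117)
= 1770000 / 1.02666 ≈ 1724035.96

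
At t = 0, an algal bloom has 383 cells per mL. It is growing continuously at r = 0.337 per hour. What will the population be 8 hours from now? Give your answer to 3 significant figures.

≈ 5,680 cells per mL

P(8) = 383 · e^(0.337·8) = 383 · e^(2.696)
= 383 · 14.82033 ≈ 5676.19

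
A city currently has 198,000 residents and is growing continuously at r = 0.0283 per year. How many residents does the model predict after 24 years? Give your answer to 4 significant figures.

P(24) = 198000 · e^(0.0283·24) = 198000 · e^(0.6792)
= 198000 · 1.9723 ≈ 390515.25

≈ 390,500 residents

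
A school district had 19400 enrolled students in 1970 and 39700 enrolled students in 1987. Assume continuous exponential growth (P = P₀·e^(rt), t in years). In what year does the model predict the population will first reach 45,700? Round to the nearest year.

r = ln(39700/19400) / 17 = 0.71608/17 ≈ 0.042122 per year
t = ln(45700/19400) / r = 0.85683/0.042122 ≈ 20.34 years after 1970

year 1990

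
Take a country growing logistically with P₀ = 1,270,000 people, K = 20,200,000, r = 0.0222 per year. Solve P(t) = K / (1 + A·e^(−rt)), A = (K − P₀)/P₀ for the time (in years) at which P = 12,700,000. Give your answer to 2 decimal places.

t ≈ 145.42 years

A = (20200000 − 1270000)/1270000 = 14.90551
12700000 = 20200000/(1 + 14.90551·e^(−0.0222t)) → 1 + 14.90551·e^(−0.0222t) = 1.59055
e^(−0.0222t) = 0.03962 → t = ln(25.24)/0.0222 = 3.22843/0.0222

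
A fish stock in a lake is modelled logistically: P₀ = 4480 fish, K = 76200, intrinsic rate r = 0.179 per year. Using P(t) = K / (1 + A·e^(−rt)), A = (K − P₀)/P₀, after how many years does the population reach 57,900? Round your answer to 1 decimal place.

A = (76200 − 4480)/4480 = 16.00893
57900 = 76200/(1 + 16.00893·e^(−0.179t)) → 1 + 16.00893·e^(−0.179t) = 1.31606
e^(−0.179t) = 0.019743 → t = ln(50.6512)/0.179 = 3.92496/0.179

t ≈ 21.9 years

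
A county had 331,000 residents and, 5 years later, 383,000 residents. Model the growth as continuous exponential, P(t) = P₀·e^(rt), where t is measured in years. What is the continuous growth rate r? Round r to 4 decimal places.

383000 = 331000 · e^(r·5)
e^(5r) = 383000/331000 = 1.1571
r = ln(1.1571) / 5 = 0.14592 / 5

r ≈ 0.0292 per year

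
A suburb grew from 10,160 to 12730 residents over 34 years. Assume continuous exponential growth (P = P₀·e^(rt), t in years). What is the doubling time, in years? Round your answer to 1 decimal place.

r = ln(12730/10160) / 34 = ln(1.25295) / 34 ≈ 0.006632 per year
doubling time = ln 2 / |r| = 0.69315 / 0.006632

doubling time ≈ 104.5 years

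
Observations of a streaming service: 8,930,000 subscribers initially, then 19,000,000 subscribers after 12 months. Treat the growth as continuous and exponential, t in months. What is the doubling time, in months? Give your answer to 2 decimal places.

doubling time ≈ 11.02 months

r = ln(19000000/8930000) / 12 = ln(2.12766) / 12 ≈ 0.062919 per month
doubling time = ln 2 / |r| = 0.69315 / 0.062919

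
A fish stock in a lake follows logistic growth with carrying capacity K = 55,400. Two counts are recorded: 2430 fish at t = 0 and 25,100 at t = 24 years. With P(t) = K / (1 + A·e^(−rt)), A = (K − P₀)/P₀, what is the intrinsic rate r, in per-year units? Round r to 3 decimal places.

A = (55400 − 2430)/2430 = 21.79835
25100 = 55400/(1 + 21.79835·e^(−r·24)) → e^(−24r) = (2.20717 − 1)/21.79835 = 0.055379
r = −ln(0.055379)/24 = 2.89355/24

r ≈ 0.121 per year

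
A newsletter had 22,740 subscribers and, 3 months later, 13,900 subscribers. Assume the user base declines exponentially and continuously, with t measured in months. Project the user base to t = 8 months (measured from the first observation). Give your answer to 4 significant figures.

≈ 6,120 subscribers

r = ln(13900/22740) / 3 ≈ -0.164079 per month
P(8) = 22740 · e^(-0.164079·8) = 22740 · 0.26911 ≈ 6119.59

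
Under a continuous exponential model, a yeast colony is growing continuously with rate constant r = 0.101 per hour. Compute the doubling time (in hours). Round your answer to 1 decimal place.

doubling time = ln(2) / |r| = 0.69315 / 0.101

doubling time ≈ 6.9 hours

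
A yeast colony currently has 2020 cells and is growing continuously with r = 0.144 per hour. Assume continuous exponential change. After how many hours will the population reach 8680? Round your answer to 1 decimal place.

8680 = 2020 · e^(0.144·t)
t = ln(8680/2020) / 0.144 = ln(4.29703) / 0.144 = 1.45792 / 0.144

t ≈ 10.1 hours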